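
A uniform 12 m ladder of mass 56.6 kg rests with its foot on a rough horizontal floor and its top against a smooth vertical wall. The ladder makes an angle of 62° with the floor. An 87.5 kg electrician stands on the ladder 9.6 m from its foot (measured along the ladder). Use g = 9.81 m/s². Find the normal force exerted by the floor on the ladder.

ΣF_y = 0: N_floor = 56.6×9.81 + 87.5×9.81 = 1413.6 N.

N_floor ≈ 1410 N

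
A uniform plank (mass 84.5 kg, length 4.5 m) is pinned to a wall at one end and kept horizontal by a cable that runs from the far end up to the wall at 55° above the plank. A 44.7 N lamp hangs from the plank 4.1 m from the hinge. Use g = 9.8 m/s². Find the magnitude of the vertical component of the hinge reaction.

|H_y| ≈ 418 N

Take torques about the hinge: T sin 55° · 4.5 = 84.5×9.8×2.25 + 44.7×4.1 = 2046.5 N·m.
So T = 2046.5 / (0.8192 × 4.5) = 555.18 N.
ΣF_y = 0: H_y = (84.5×9.8 + 44.7) − T sin 55° = 872.8 − 454.78 = 418.02 N.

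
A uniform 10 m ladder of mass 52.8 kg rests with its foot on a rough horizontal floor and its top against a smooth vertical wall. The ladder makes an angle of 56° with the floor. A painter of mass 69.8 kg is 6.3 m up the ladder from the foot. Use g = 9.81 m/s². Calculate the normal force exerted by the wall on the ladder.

Torques about the foot: N_wall · 10 sin 56° = 52.8×9.81×5 cos 56° + 69.8×9.81×6.3 cos 56° → N_wall = 465.66 N.

N_wall ≈ 466 N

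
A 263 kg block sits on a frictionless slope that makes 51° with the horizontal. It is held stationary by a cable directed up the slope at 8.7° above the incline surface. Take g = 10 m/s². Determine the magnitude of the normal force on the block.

N ≈ 1340 N

Take axes along and perpendicular to the incline. Weight components: W sin 51° = 2044 N down-slope, W cos 51° = 1655 N into the surface.
Along incline: T cos 8.7° = W sin 51° → T = 2068 N.
Perpendicular: N = W cos 51° − T sin 8.7° = 1342 N.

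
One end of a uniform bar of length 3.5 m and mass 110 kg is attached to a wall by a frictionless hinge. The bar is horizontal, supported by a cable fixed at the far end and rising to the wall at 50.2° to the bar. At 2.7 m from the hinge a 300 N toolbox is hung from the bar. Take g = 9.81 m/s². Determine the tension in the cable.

T ≈ 1000 N

Take torques about the hinge: T sin 50.2° · 3.5 = 110×9.81×1.75 + 300×2.7 = 2698.4 N·m.
So T = 2698.4 / (0.7683 × 3.5) = 1003.5 N.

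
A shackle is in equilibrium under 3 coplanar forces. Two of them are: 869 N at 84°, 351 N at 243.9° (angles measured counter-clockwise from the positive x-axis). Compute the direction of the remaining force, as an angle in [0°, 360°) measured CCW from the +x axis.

Sum the known components: ΣF_x = -63.58 N, ΣF_y = 549 N.
For equilibrium the remaining force must supply (−ΣF_x, −ΣF_y) = (63.58, -549) N.
Magnitude = √((63.58)² + (-549)²) = 552.7 N; direction = atan2(-549, 63.58) = 276.6°.

θ ≈ 277°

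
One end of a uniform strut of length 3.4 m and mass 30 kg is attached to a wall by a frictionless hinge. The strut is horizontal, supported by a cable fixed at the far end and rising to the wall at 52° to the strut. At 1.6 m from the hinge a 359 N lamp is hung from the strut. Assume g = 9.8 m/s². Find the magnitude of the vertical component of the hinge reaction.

Take torques about the hinge: T sin 52° · 3.4 = 30×9.8×1.7 + 359×1.6 = 1074.2 N·m.
So T = 1074.2 / (0.7880 × 3.4) = 400.94 N.
ΣF_y = 0: H_y = (30×9.8 + 359) − T sin 52° = 653 − 315.94 = 337.06 N.

|H_y| ≈ 337 N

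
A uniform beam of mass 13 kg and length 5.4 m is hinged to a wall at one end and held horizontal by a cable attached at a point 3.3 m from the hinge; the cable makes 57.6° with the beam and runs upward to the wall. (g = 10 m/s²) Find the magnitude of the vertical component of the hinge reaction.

Take torques about the hinge: T sin 57.6° · 3.3 = 13×10×2.7 = 351 N·m.
So T = 351 / (0.8443 × 3.3) = 125.97 N.
ΣF_y = 0: H_y = (13×10) − T sin 57.6° = 130 − 106.36 = 23.636 N.

|H_y| ≈ 23.6 N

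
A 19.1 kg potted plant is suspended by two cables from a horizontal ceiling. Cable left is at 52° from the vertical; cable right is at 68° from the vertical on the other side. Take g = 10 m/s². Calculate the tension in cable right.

Angles from the horizontal: cable left is 90° − 52° = 38°, cable right is 90° − 68° = 22°.
Weight W = 19.1 × 10 = 191 N acts straight down.
Horizontal: T_left cos 38° = T_right cos 22°  →  T_left = 1.177 T_right.
Vertical: T_left sin 38° + T_right sin 22° = 191.
Substituting the horizontal relation into the vertical equation gives 1.099 T_right = 191, so T_right = 173.8 N.

T_right ≈ 174 N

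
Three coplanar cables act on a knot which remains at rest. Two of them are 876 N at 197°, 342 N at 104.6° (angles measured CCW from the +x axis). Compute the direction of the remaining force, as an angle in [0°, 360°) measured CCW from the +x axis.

θ ≈ 355°

Sum the known components: ΣF_x = -923.9 N, ΣF_y = 74.84 N.
For equilibrium the remaining force must supply (−ΣF_x, −ΣF_y) = (923.9, -74.84) N.
Magnitude = √((923.9)² + (-74.84)²) = 927 N; direction = atan2(-74.84, 923.9) = 355.4°.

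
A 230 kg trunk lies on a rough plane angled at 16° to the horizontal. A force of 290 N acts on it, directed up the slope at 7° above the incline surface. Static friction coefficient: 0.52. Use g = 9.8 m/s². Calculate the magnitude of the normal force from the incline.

Axes along / perpendicular to the incline. W sin 16° = 621.3 N down-slope; W cos 16° = 2167 N into the surface.
Perpendicular: N = W cos 16° − P sin 7° = 2167 − 35.34 = 2131 N.
Along incline: P cos 7° + f = W sin 16° (friction acts up-slope) → f = 621.3 − 287.8 = 333.4 N.
|f| = 333.4 N ≤ μN = 1108 N, so the trunk is indeed static.

N ≈ 2130 N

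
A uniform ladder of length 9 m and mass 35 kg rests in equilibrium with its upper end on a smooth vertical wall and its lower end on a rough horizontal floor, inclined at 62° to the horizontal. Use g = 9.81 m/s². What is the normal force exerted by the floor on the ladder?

N_floor ≈ 343 N

ΣF_y = 0: N_floor = 35×9.81 = 343.35 N.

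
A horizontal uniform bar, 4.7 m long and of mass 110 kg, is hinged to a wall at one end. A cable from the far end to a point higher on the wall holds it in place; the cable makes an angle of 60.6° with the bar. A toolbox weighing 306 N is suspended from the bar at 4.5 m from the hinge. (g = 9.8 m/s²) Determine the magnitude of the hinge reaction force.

|H| ≈ 724 N

Take torques about the hinge: T sin 60.6° · 4.7 = 110×9.8×2.35 + 306×4.5 = 3910.3 N·m.
So T = 3910.3 / (0.8712 × 4.7) = 954.97 N.
ΣF_x = 0: H_x = T cos 60.6° = 468.8 N.
ΣF_y = 0: H_y = (110×9.8 + 306) − T sin 60.6° = 1384 − 831.98 = 552.02 N.
|H| = √(H_x² + H_y²) = √((468.8)² + (552.02)²) = 724.22 N.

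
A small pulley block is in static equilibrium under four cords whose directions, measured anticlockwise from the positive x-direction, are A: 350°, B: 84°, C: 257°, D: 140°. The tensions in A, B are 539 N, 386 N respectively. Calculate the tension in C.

T_C ≈ 662 N

Resolve: ΣF_x = 539 cos 350° + 386 cos 84° + T_C cos 257° + T_D cos 140° = 0.
        ΣF_y = 539 sin 350° + 386 sin 84° + T_C sin 257° + T_D sin 140° = 0.
The known terms sum to (571.2, 290.3) N, so -0.2250 T_C − 0.7660 T_D = -571.2 and -0.9744 T_C + 0.6428 T_D = -290.3.
Solving simultaneously: T_C = 661.6 N, T_D = 551.3 N.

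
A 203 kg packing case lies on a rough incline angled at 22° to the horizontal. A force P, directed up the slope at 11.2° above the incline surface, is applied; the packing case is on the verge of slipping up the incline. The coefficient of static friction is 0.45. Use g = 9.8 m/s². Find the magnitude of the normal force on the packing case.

On the verge of sliding up the incline, friction equals μN and acts down the slope.
Perpendicular: N + P sin 11.2° = W cos 22° = 1845 N.
Along incline: P cos 11.2° = W sin 22° + μN  with W sin 22° = 745.2 N.
Solving the pair for P and N: P = 1474 N, N = 1558 N (and f = μN = 701.2 N).

N ≈ 1560 N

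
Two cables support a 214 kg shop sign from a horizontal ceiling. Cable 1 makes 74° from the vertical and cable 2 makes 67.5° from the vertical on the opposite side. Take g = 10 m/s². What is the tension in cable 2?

T_2 ≈ 3300 N

Angles from the horizontal: cable 1 is 90° − 74° = 16°, cable 2 is 90° − 67.5° = 22.5°.
Weight W = 214 × 10 = 2140 N acts straight down.
Horizontal: T_1 cos 16° = T_2 cos 22.5°  →  T_1 = 0.9611 T_2.
Vertical: T_1 sin 16° + T_2 sin 22.5° = 2140.
Substituting the horizontal relation into the vertical equation gives 0.6476 T_2 = 2140, so T_2 = 3305 N.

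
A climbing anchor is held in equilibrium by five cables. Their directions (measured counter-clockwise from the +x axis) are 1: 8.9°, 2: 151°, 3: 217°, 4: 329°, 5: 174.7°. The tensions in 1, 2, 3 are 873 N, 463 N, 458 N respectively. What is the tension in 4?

T_4 ≈ 212 N

Resolve: ΣF_x = 873 cos 8.9° + 463 cos 151° + 458 cos 217° + T_4 cos 329° + T_5 cos 174.7° = 0.
        ΣF_y = 873 sin 8.9° + 463 sin 151° + 458 sin 217° + T_4 sin 329° + T_5 sin 174.7° = 0.
The known terms sum to (91.76, 83.9) N, so 0.8572 T_4 − 0.9957 T_5 = -91.76 and -0.5150 T_4 + 0.0924 T_5 = -83.9.
Solving simultaneously: T_4 = 212.2 N, T_5 = 274.8 N.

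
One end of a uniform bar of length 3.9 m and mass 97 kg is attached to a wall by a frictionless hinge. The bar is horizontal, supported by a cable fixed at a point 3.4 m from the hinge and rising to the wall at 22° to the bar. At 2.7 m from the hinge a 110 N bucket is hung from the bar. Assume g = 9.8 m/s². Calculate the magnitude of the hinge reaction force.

Take torques about the hinge: T sin 22° · 3.4 = 97×9.8×1.95 + 110×2.7 = 2150.7 N·m.
So T = 2150.7 / (0.3746 × 3.4) = 1688.6 N.
ΣF_x = 0: H_x = T cos 22° = 1565.6 N.
ΣF_y = 0: H_y = (97×9.8 + 110) − T sin 22° = 1060.6 − 632.55 = 428.05 N.
|H| = √(H_x² + H_y²) = √((1565.6)² + (428.05)²) = 1623.1 N.

|H| ≈ 1620 N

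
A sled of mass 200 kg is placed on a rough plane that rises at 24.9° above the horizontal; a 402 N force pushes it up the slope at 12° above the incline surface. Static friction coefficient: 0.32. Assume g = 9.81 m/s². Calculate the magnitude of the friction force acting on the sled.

f ≈ 433 N

Axes along / perpendicular to the incline. W sin 24.9° = 826.1 N down-slope; W cos 24.9° = 1780 N into the surface.
Perpendicular: N = W cos 24.9° − P sin 12° = 1780 − 83.58 = 1696 N.
Along incline: P cos 12° + f = W sin 24.9° (friction acts up-slope) → f = 826.1 − 393.2 = 432.9 N.
|f| = 432.9 N ≤ μN = 542.7 N, so the sled is indeed static.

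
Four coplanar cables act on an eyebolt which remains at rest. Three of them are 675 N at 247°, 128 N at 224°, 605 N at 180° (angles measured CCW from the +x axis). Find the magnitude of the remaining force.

F ≈ 1190 N

Sum the known components: ΣF_x = -960.8 N, ΣF_y = -710.3 N.
For equilibrium the remaining force must supply (−ΣF_x, −ΣF_y) = (960.8, 710.3) N.
Magnitude = √((960.8)² + (710.3)²) = 1195 N; direction = atan2(710.3, 960.8) = 36.5°.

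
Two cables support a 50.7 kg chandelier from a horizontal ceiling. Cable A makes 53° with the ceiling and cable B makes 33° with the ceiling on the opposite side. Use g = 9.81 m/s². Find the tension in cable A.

T_A ≈ 418 N

Weight W = 50.7 × 9.81 = 497.4 N acts straight down.
Horizontal: T_A cos 53° = T_B cos 33°  →  T_B = 0.7176 T_A.
Vertical: T_A sin 53° + T_B sin 33° = 497.4.
Substituting the horizontal relation into the vertical equation gives 1.189 T_A = 497.4, so T_A = 418.1 N.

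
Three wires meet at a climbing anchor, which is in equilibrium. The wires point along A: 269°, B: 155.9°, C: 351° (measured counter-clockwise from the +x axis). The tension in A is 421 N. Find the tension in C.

T_C ≈ 1490 N

Resolve: ΣF_x = 421 cos 269° + T_B cos 155.9° + T_C cos 351° = 0.
        ΣF_y = 421 sin 269° + T_B sin 155.9° + T_C sin 351° = 0.
The known terms sum to (-7.347, -420.9) N, so -0.9128 T_B + 0.9877 T_C = 7.347 and 0.4083 T_B − 0.1564 T_C = 420.9.
Solving simultaneously: T_B = 1600 N, T_C = 1487 N.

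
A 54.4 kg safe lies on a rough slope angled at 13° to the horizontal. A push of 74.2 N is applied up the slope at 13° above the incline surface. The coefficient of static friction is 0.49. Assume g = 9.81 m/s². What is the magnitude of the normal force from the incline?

N ≈ 503 N

Axes along / perpendicular to the incline. W sin 13° = 120 N down-slope; W cos 13° = 520 N into the surface.
Perpendicular: N = W cos 13° − P sin 13° = 520 − 16.69 = 503.3 N.
Along incline: P cos 13° + f = W sin 13° (friction acts up-slope) → f = 120 − 72.3 = 47.75 N.
|f| = 47.75 N ≤ μN = 246.6 N, so the safe is indeed static.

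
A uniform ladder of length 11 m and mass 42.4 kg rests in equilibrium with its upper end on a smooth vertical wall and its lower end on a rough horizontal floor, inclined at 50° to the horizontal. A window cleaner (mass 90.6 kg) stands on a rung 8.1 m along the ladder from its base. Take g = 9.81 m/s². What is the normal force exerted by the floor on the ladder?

ΣF_y = 0: N_floor = 42.4×9.81 + 90.6×9.81 = 1304.7 N.

N_floor ≈ 1300 N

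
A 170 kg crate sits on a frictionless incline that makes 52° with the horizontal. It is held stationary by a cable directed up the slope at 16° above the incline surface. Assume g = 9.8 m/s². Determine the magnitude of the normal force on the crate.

Take axes along and perpendicular to the incline. Weight components: W sin 52° = 1313 N down-slope, W cos 52° = 1026 N into the surface.
Along incline: T cos 16° = W sin 52° → T = 1366 N.
Perpendicular: N = W cos 52° − T sin 16° = 649.2 N.

N ≈ 649 N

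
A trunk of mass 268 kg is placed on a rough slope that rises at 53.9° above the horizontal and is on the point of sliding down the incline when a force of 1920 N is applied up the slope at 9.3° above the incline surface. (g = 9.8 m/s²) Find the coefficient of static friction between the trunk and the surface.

On the verge of sliding down the incline, friction is at its maximum μN and acts up the slope.
Perpendicular to incline: N = W cos 53.9° − P sin 9.3° = 1547 − 310.3 = 1237 N.
Along incline: P cos 9.3° + μN = W sin 53.9° → μ = (W sin 53.9° − P cos 9.3°) / N = 0.1838.

μ ≈ 0.184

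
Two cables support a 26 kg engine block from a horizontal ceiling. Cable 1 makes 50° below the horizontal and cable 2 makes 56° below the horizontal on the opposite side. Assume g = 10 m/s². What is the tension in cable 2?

Weight W = 26 × 10 = 260 N acts straight down.
Horizontal: T_1 cos 50° = T_2 cos 56°  →  T_1 = 0.8699 T_2.
Vertical: T_1 sin 50° + T_2 sin 56° = 260.
Substituting the horizontal relation into the vertical equation gives 1.495 T_2 = 260, so T_2 = 173.9 N.

T_2 ≈ 174 N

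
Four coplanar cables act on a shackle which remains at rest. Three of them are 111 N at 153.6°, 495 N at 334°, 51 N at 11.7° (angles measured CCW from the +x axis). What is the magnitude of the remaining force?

Sum the known components: ΣF_x = 395.4 N, ΣF_y = -157.3 N.
For equilibrium the remaining force must supply (−ΣF_x, −ΣF_y) = (-395.4, 157.3) N.
Magnitude = √((-395.4)² + (157.3)²) = 425.6 N; direction = atan2(157.3, -395.4) = 158.3°.

F ≈ 426 N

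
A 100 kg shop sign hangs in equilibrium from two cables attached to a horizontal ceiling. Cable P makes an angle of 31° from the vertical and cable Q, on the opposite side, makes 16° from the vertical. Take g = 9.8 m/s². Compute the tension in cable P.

Angles from the horizontal: cable P is 90° − 31° = 59°, cable Q is 90° − 16° = 74°.
Weight W = 100 × 9.8 = 980 N acts straight down.
Horizontal: T_P cos 59° = T_Q cos 74°  →  T_Q = 1.869 T_P.
Vertical: T_P sin 59° + T_Q sin 74° = 980.
Substituting the horizontal relation into the vertical equation gives 2.653 T_P = 980, so T_P = 369.3 N.

T_P ≈ 369 N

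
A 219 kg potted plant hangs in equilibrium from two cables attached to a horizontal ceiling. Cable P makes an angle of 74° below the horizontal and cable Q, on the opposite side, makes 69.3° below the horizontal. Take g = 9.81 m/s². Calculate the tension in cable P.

Weight W = 219 × 9.81 = 2148 N acts straight down.
Horizontal: T_P cos 74° = T_Q cos 69.3°  →  T_Q = 0.7798 T_P.
Vertical: T_P sin 74° + T_Q sin 69.3° = 2148.
Substituting the horizontal relation into the vertical equation gives 1.691 T_P = 2148, so T_P = 1271 N.

T_P ≈ 1270 N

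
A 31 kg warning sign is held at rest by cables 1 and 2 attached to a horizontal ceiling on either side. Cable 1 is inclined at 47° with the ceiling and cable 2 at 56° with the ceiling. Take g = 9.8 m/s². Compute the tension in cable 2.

T_2 ≈ 213 N

Weight W = 31 × 9.8 = 303.8 N acts straight down.
Horizontal: T_1 cos 47° = T_2 cos 56°  →  T_1 = 0.8199 T_2.
Vertical: T_1 sin 47° + T_2 sin 56° = 303.8.
Substituting the horizontal relation into the vertical equation gives 1.429 T_2 = 303.8, so T_2 = 212.6 N.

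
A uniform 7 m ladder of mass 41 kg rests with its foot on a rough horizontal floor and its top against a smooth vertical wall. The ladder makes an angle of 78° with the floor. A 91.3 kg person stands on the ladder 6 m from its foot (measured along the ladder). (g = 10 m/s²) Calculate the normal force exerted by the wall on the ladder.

N_wall ≈ 210 N

Torques about the foot: N_wall · 7 sin 78° = 41×10×3.5 cos 78° + 91.3×10×6 cos 78° → N_wall = 209.91 N.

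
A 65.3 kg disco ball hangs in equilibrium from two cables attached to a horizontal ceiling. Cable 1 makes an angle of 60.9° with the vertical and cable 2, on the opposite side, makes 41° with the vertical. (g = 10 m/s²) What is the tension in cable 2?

T_2 ≈ 583 N

Angles from the horizontal: cable 1 is 90° − 60.9° = 29.1°, cable 2 is 90° − 41° = 49°.
Weight W = 65.3 × 10 = 653 N acts straight down.
Horizontal: T_1 cos 29.1° = T_2 cos 49°  →  T_1 = 0.7508 T_2.
Vertical: T_1 sin 29.1° + T_2 sin 49° = 653.
Substituting the horizontal relation into the vertical equation gives 1.12 T_2 = 653, so T_2 = 583.1 N.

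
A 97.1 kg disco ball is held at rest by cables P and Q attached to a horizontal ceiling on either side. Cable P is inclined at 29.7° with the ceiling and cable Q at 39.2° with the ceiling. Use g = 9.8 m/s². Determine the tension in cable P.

Weight W = 97.1 × 9.8 = 951.6 N acts straight down.
Horizontal: T_P cos 29.7° = T_Q cos 39.2°  →  T_Q = 1.121 T_P.
Vertical: T_P sin 29.7° + T_Q sin 39.2° = 951.6.
Substituting the horizontal relation into the vertical equation gives 1.204 T_P = 951.6, so T_P = 790.4 N.

T_P ≈ 790 N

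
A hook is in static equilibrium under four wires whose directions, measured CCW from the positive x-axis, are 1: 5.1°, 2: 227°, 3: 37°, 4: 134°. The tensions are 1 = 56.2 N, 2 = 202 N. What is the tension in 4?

Resolve: ΣF_x = 56.2 cos 5.1° + 202 cos 227° + T_3 cos 37° + T_4 cos 134° = 0.
        ΣF_y = 56.2 sin 5.1° + 202 sin 227° + T_3 sin 37° + T_4 sin 134° = 0.
The known terms sum to (-81.79, -142.7) N, so 0.7986 T_3 − 0.6947 T_4 = 81.79 and 0.6018 T_3 + 0.7193 T_4 = 142.7.
Solving simultaneously: T_3 = 159.2 N, T_4 = 65.26 N.

T_4 ≈ 65.3 N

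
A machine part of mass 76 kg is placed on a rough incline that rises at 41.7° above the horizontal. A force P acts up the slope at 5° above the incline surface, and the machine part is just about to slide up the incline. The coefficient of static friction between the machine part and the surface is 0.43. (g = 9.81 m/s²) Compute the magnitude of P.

On the verge of sliding up the incline, friction equals μN and acts down the slope.
Perpendicular: N + P sin 5° = W cos 41.7° = 556.7 N.
Along incline: P cos 5° = W sin 41.7° + μN  with W sin 41.7° = 496 N.
Solving the pair for P and N: P = 711.4 N, N = 494.7 N (and f = μN = 212.7 N).

P ≈ 711 N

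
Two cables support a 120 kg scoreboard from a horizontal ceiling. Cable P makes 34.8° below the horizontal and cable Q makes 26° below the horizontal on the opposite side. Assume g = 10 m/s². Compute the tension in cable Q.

Weight W = 120 × 10 = 1200 N acts straight down.
Horizontal: T_P cos 34.8° = T_Q cos 26°  →  T_P = 1.095 T_Q.
Vertical: T_P sin 34.8° + T_Q sin 26° = 1200.
Substituting the horizontal relation into the vertical equation gives 1.063 T_Q = 1200, so T_Q = 1129 N.

T_Q ≈ 1130 N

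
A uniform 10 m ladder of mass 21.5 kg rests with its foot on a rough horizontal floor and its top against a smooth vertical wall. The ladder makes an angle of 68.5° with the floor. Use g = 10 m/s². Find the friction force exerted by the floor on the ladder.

f ≈ 42.3 N

Torques about the foot: N_wall · 10 sin 68.5° = 21.5×10×5 cos 68.5° → N_wall = 42.345 N.
ΣF_x = 0: f_floor = N_wall = 42.345 N.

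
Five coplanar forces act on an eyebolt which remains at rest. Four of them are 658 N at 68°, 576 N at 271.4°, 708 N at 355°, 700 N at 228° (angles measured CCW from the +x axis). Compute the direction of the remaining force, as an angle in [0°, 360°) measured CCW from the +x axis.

θ ≈ 132°

Sum the known components: ΣF_x = 497.5 N, ΣF_y = -547.6 N.
For equilibrium the remaining force must supply (−ΣF_x, −ΣF_y) = (-497.5, 547.6) N.
Magnitude = √((-497.5)² + (547.6)²) = 739.9 N; direction = atan2(547.6, -497.5) = 132.3°.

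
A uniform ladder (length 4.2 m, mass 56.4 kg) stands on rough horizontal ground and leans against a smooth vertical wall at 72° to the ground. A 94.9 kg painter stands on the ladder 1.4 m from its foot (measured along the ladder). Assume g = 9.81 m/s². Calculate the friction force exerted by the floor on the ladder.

f ≈ 191 N

Torques about the foot: N_wall · 4.2 sin 72° = 56.4×9.81×2.1 cos 72° + 94.9×9.81×1.4 cos 72° → N_wall = 190.72 N.
ΣF_x = 0: f_floor = N_wall = 190.72 N.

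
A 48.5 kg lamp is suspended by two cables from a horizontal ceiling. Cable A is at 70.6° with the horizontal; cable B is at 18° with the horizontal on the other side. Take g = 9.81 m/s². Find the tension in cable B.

Weight W = 48.5 × 9.81 = 475.8 N acts straight down.
Horizontal: T_A cos 70.6° = T_B cos 18°  →  T_A = 2.863 T_B.
Vertical: T_A sin 70.6° + T_B sin 18° = 475.8.
Substituting the horizontal relation into the vertical equation gives 3.01 T_B = 475.8, so T_B = 158.1 N.

T_B ≈ 158 N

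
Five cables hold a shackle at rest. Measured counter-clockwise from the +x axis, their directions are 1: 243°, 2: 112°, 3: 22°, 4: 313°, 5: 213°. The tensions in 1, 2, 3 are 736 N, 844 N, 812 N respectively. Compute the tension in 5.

Resolve: ΣF_x = 736 cos 243° + 844 cos 112° + 812 cos 22° + T_4 cos 313° + T_5 cos 213° = 0.
        ΣF_y = 736 sin 243° + 844 sin 112° + 812 sin 22° + T_4 sin 313° + T_5 sin 213° = 0.
The known terms sum to (102.6, 430.9) N, so 0.6820 T_4 − 0.8387 T_5 = -102.6 and -0.7314 T_4 − 0.5446 T_5 = -430.9.
Solving simultaneously: T_4 = 310.3 N, T_5 = 374.6 N.

T_5 ≈ 375 N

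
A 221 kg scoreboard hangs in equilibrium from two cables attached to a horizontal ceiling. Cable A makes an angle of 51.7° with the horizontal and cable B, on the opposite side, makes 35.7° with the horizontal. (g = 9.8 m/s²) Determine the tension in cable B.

Weight W = 221 × 9.8 = 2166 N acts straight down.
Horizontal: T_A cos 51.7° = T_B cos 35.7°  →  T_A = 1.31 T_B.
Vertical: T_A sin 51.7° + T_B sin 35.7° = 2166.
Substituting the horizontal relation into the vertical equation gives 1.612 T_B = 2166, so T_B = 1344 N.

T_B ≈ 1340 N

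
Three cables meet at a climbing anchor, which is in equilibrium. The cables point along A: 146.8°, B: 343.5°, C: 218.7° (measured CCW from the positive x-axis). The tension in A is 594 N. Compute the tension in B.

T_B ≈ 688 N

Resolve: ΣF_x = 594 cos 146.8° + T_B cos 343.5° + T_C cos 218.7° = 0.
        ΣF_y = 594 sin 146.8° + T_B sin 343.5° + T_C sin 218.7° = 0.
The known terms sum to (-497, 325.3) N, so 0.9588 T_B − 0.7804 T_C = 497 and -0.2840 T_B − 0.6252 T_C = -325.3.
Solving simultaneously: T_B = 687.6 N, T_C = 207.9 N.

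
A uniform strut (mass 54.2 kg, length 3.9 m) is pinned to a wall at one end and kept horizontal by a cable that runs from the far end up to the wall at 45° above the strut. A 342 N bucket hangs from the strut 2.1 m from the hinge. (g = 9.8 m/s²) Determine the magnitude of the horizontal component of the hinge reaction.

Take torques about the hinge: T sin 45° · 3.9 = 54.2×9.8×1.95 + 342×2.1 = 1754 N·m.
So T = 1754 / (0.7071 × 3.9) = 636.02 N.
ΣF_x = 0: H_x = T cos 45° = 449.73 N.

H_x ≈ 450 N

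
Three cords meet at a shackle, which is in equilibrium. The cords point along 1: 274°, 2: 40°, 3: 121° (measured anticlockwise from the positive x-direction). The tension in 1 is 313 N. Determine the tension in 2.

T_2 ≈ 144 N

Resolve: ΣF_x = 313 cos 274° + T_2 cos 40° + T_3 cos 121° = 0.
        ΣF_y = 313 sin 274° + T_2 sin 40° + T_3 sin 121° = 0.
The known terms sum to (21.83, -312.2) N, so 0.7660 T_2 − 0.5150 T_3 = -21.83 and 0.6428 T_2 + 0.8572 T_3 = 312.2.
Solving simultaneously: T_2 = 143.9 N, T_3 = 256.4 N.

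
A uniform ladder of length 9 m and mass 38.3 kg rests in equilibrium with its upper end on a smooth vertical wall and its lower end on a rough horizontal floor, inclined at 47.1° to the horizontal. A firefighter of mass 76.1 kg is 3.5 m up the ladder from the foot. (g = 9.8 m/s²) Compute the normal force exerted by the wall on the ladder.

Torques about the foot: N_wall · 9 sin 47.1° = 38.3×9.8×4.5 cos 47.1° + 76.1×9.8×3.5 cos 47.1° → N_wall = 443.9 N.

N_wall ≈ 444 N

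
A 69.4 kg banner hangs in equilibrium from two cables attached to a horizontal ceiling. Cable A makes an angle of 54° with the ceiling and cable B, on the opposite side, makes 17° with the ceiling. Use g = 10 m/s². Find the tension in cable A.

T_A ≈ 702 N

Weight W = 69.4 × 10 = 694 N acts straight down.
Horizontal: T_A cos 54° = T_B cos 17°  →  T_B = 0.6146 T_A.
Vertical: T_A sin 54° + T_B sin 17° = 694.
Substituting the horizontal relation into the vertical equation gives 0.9887 T_A = 694, so T_A = 701.9 N.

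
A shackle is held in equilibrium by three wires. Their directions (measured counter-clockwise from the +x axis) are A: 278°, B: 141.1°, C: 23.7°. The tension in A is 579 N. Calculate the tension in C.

T_C ≈ 446 N

Resolve: ΣF_x = 579 cos 278° + T_B cos 141.1° + T_C cos 23.7° = 0.
        ΣF_y = 579 sin 278° + T_B sin 141.1° + T_C sin 23.7° = 0.
The known terms sum to (80.58, -573.4) N, so -0.7782 T_B + 0.9157 T_C = -80.58 and 0.6280 T_B + 0.4019 T_C = 573.4.
Solving simultaneously: T_B = 627.8 N, T_C = 445.6 N.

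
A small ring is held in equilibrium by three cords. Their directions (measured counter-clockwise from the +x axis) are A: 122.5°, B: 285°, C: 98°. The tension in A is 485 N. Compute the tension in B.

Resolve: ΣF_x = 485 cos 122.5° + T_B cos 285° + T_C cos 98° = 0.
        ΣF_y = 485 sin 122.5° + T_B sin 285° + T_C sin 98° = 0.
The known terms sum to (-260.6, 409) N, so 0.2588 T_B − 0.1392 T_C = 260.6 and -0.9659 T_B + 0.9903 T_C = -409.
Solving simultaneously: T_B = 1650 N, T_C = 1197 N.

T_B ≈ 1650 N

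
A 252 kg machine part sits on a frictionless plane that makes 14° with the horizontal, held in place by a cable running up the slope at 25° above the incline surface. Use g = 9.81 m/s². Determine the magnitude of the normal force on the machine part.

Take axes along and perpendicular to the incline. Weight components: W sin 14° = 598.1 N down-slope, W cos 14° = 2399 N into the surface.
Along incline: T cos 25° = W sin 14° → T = 659.9 N.
Perpendicular: N = W cos 14° − T sin 25° = 2120 N.

N ≈ 2120 N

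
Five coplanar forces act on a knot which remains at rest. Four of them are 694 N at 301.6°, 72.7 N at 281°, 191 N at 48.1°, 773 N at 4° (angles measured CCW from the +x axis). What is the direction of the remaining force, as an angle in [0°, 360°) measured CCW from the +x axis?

θ ≈ 160°

Sum the known components: ΣF_x = 1276 N, ΣF_y = -466.4 N.
For equilibrium the remaining force must supply (−ΣF_x, −ΣF_y) = (-1276, 466.4) N.
Magnitude = √((-1276)² + (466.4)²) = 1359 N; direction = atan2(466.4, -1276) = 159.9°.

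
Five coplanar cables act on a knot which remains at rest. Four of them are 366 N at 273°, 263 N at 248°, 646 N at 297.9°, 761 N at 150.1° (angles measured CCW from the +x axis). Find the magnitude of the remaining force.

Sum the known components: ΣF_x = -436.8 N, ΣF_y = -800.9 N.
For equilibrium the remaining force must supply (−ΣF_x, −ΣF_y) = (436.8, 800.9) N.
Magnitude = √((436.8)² + (800.9)²) = 912.3 N; direction = atan2(800.9, 436.8) = 61.4°.

F ≈ 912 N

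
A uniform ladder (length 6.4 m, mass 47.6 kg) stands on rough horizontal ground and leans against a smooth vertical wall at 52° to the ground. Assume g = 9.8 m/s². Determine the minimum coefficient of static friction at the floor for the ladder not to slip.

μ_min ≈ 0.391

ΣF_y = 0: N_floor = 47.6×9.8 = 466.48 N.
Torques about the foot: N_wall · 6.4 sin 52° = 47.6×9.8×3.2 cos 52° → N_wall = 182.23 N.
ΣF_x = 0: f_floor = N_wall = 182.23 N.
μ_min = f_floor / N_floor = 182.23 / 466.48 = 0.3906.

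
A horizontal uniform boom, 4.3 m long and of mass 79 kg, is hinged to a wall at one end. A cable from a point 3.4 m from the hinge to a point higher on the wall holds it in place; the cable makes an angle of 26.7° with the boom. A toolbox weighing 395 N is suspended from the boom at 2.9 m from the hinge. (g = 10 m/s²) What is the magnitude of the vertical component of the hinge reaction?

|H_y| ≈ 349 N

Take torques about the hinge: T sin 26.7° · 3.4 = 79×10×2.15 + 395×2.9 = 2844 N·m.
So T = 2844 / (0.4493 × 3.4) = 1861.6 N.
ΣF_y = 0: H_y = (79×10 + 395) − T sin 26.7° = 1185 − 836.47 = 348.53 N.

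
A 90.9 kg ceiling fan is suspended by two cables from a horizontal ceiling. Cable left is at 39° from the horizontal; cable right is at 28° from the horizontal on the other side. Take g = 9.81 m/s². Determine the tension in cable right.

Weight W = 90.9 × 9.81 = 891.7 N acts straight down.
Horizontal: T_left cos 39° = T_right cos 28°  →  T_left = 1.136 T_right.
Vertical: T_left sin 39° + T_right sin 28° = 891.7.
Substituting the horizontal relation into the vertical equation gives 1.184 T_right = 891.7, so T_right = 752.9 N.

T_right ≈ 753 N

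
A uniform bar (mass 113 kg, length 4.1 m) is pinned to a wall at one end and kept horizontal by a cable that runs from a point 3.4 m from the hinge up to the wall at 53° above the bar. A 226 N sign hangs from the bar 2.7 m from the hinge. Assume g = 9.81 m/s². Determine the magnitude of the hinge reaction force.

|H| ≈ 803 N

Take torques about the hinge: T sin 53° · 3.4 = 113×9.81×2.05 + 226×2.7 = 2882.7 N·m.
So T = 2882.7 / (0.7986 × 3.4) = 1061.6 N.
ΣF_x = 0: H_x = T cos 53° = 638.9 N.
ΣF_y = 0: H_y = (113×9.81 + 226) − T sin 53° = 1334.5 − 847.85 = 486.68 N.
|H| = √(H_x² + H_y²) = √((638.9)² + (486.68)²) = 803.15 N.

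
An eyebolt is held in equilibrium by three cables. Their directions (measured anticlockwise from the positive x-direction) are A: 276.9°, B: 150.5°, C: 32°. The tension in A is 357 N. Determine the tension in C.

Resolve: ΣF_x = 357 cos 276.9° + T_B cos 150.5° + T_C cos 32° = 0.
        ΣF_y = 357 sin 276.9° + T_B sin 150.5° + T_C sin 32° = 0.
The known terms sum to (42.89, -354.4) N, so -0.8704 T_B + 0.8480 T_C = -42.89 and 0.4924 T_B + 0.5299 T_C = 354.4.
Solving simultaneously: T_B = 367.9 N, T_C = 327 N.

T_C ≈ 327 N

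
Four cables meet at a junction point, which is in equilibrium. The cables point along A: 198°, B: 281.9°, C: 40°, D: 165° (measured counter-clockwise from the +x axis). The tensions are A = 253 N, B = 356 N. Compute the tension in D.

T_D ≈ 268 N

Resolve: ΣF_x = 253 cos 198° + 356 cos 281.9° + T_C cos 40° + T_D cos 165° = 0.
        ΣF_y = 253 sin 198° + 356 sin 281.9° + T_C sin 40° + T_D sin 165° = 0.
The known terms sum to (-167.2, -426.5) N, so 0.7660 T_C − 0.9659 T_D = 167.2 and 0.6428 T_C + 0.2588 T_D = 426.5.
Solving simultaneously: T_C = 555.8 N, T_D = 267.7 N.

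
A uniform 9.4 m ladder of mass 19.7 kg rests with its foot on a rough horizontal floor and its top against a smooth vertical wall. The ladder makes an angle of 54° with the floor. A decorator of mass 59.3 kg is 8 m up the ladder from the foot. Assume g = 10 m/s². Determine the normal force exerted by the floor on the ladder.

N_floor ≈ 790 N

ΣF_y = 0: N_floor = 19.7×10 + 59.3×10 = 790 N.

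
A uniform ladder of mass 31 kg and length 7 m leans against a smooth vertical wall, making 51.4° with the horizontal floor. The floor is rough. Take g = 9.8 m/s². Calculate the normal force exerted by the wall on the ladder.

Torques about the foot: N_wall · 7 sin 51.4° = 31×9.8×3.5 cos 51.4° → N_wall = 121.26 N.

N_wall ≈ 121 N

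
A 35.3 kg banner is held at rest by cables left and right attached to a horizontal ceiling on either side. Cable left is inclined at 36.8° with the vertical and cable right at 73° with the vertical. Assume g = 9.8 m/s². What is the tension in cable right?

T_right ≈ 220 N

Angles from the horizontal: cable left is 90° − 36.8° = 53.2°, cable right is 90° − 73° = 17°.
Weight W = 35.3 × 9.8 = 345.9 N acts straight down.
Horizontal: T_left cos 53.2° = T_right cos 17°  →  T_left = 1.596 T_right.
Vertical: T_left sin 53.2° + T_right sin 17° = 345.9.
Substituting the horizontal relation into the vertical equation gives 1.571 T_right = 345.9, so T_right = 220.2 N.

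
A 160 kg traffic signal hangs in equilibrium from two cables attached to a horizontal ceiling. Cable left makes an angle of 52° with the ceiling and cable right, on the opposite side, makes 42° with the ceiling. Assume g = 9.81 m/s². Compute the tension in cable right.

Weight W = 160 × 9.81 = 1570 N acts straight down.
Horizontal: T_left cos 52° = T_right cos 42°  →  T_left = 1.207 T_right.
Vertical: T_left sin 52° + T_right sin 42° = 1570.
Substituting the horizontal relation into the vertical equation gives 1.62 T_right = 1570, so T_right = 968.7 N.

T_right ≈ 969 N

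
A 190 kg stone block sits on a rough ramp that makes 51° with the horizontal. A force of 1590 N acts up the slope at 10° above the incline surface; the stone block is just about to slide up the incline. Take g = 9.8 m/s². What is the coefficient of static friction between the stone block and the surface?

On the verge of sliding up the incline, friction is at its maximum μN and acts down the slope.
Perpendicular to incline: N = W cos 51° − P sin 10° = 1172 − 276.1 = 895.7 N.
Along incline: P cos 10° − μN = W sin 51° → μ = −(W sin 51° − P cos 10°) / N = 0.1326.

μ ≈ 0.133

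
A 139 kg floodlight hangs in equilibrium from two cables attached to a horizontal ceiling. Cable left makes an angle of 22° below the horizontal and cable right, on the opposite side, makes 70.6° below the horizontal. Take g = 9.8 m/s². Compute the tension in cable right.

T_right ≈ 1260 N

Weight W = 139 × 9.8 = 1362 N acts straight down.
Horizontal: T_left cos 22° = T_right cos 70.6°  →  T_left = 0.3582 T_right.
Vertical: T_left sin 22° + T_right sin 70.6° = 1362.
Substituting the horizontal relation into the vertical equation gives 1.077 T_right = 1362, so T_right = 1264 N.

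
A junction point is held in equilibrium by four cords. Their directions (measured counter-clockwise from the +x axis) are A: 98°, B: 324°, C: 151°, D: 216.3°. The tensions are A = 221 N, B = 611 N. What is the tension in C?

Resolve: ΣF_x = 221 cos 98° + 611 cos 324° + T_C cos 151° + T_D cos 216.3° = 0.
        ΣF_y = 221 sin 98° + 611 sin 324° + T_C sin 151° + T_D sin 216.3° = 0.
The known terms sum to (463.6, -140.3) N, so -0.8746 T_C − 0.8059 T_D = -463.6 and 0.4848 T_C − 0.5920 T_D = 140.3.
Solving simultaneously: T_C = 426.5 N, T_D = 112.3 N.

T_C ≈ 427 N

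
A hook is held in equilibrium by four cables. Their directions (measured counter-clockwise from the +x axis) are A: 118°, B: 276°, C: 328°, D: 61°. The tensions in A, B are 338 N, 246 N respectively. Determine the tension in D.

T_D ≈ 24.9 N

Resolve: ΣF_x = 338 cos 118° + 246 cos 276° + T_C cos 328° + T_D cos 61° = 0.
        ΣF_y = 338 sin 118° + 246 sin 276° + T_C sin 328° + T_D sin 61° = 0.
The known terms sum to (-133, 53.78) N, so 0.8480 T_C + 0.4848 T_D = 133 and -0.5299 T_C + 0.8746 T_D = -53.78.
Solving simultaneously: T_C = 142.6 N, T_D = 24.88 N.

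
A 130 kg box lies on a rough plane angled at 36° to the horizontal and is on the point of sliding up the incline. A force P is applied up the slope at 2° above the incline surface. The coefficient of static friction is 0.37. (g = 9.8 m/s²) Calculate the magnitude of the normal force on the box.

On the verge of sliding up the incline, friction equals μN and acts down the slope.
Perpendicular: N + P sin 2° = W cos 36° = 1031 N.
Along incline: P cos 2° = W sin 36° + μN  with W sin 36° = 748.8 N.
Solving the pair for P and N: P = 1116 N, N = 991.7 N (and f = μN = 366.9 N).

N ≈ 992 N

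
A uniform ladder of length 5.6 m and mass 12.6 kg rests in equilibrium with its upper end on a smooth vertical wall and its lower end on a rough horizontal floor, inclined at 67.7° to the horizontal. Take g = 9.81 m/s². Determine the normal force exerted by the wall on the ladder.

Torques about the foot: N_wall · 5.6 sin 67.7° = 12.6×9.81×2.8 cos 67.7° → N_wall = 25.347 N.

N_wall ≈ 25.3 N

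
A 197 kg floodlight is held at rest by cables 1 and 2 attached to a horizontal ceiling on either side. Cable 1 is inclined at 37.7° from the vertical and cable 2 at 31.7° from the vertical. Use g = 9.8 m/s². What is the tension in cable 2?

Angles from the horizontal: cable 1 is 90° − 37.7° = 52.3°, cable 2 is 90° − 31.7° = 58.3°.
Weight W = 197 × 9.8 = 1931 N acts straight down.
Horizontal: T_1 cos 52.3° = T_2 cos 58.3°  →  T_1 = 0.8593 T_2.
Vertical: T_1 sin 52.3° + T_2 sin 58.3° = 1931.
Substituting the horizontal relation into the vertical equation gives 1.531 T_2 = 1931, so T_2 = 1261 N.

T_2 ≈ 1260 N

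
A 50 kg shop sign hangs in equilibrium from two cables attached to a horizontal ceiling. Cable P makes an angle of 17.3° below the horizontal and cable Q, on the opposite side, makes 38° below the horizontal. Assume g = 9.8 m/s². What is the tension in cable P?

T_P ≈ 470 N

Weight W = 50 × 9.8 = 490 N acts straight down.
Horizontal: T_P cos 17.3° = T_Q cos 38°  →  T_Q = 1.212 T_P.
Vertical: T_P sin 17.3° + T_Q sin 38° = 490.
Substituting the horizontal relation into the vertical equation gives 1.043 T_P = 490, so T_P = 469.7 N.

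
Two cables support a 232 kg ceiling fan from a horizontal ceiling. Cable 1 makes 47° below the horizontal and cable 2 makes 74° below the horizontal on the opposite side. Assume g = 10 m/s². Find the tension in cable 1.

T_1 ≈ 746 N

Weight W = 232 × 10 = 2320 N acts straight down.
Horizontal: T_1 cos 47° = T_2 cos 74°  →  T_2 = 2.474 T_1.
Vertical: T_1 sin 47° + T_2 sin 74° = 2320.
Substituting the horizontal relation into the vertical equation gives 3.11 T_1 = 2320, so T_1 = 746 N.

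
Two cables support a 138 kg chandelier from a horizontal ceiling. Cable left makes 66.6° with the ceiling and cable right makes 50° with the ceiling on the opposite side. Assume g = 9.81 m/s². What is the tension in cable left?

Weight W = 138 × 9.81 = 1354 N acts straight down.
Horizontal: T_left cos 66.6° = T_right cos 50°  →  T_right = 0.6179 T_left.
Vertical: T_left sin 66.6° + T_right sin 50° = 1354.
Substituting the horizontal relation into the vertical equation gives 1.391 T_left = 1354, so T_left = 973.2 N.

T_left ≈ 973 N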